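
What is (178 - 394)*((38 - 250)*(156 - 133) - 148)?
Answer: 1085184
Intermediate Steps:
(178 - 394)*((38 - 250)*(156 - 133) - 148) = -216*(-212*23 - 148) = -216*(-4876 - 148) = -216*(-5024) = 1085184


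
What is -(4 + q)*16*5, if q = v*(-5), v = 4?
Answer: 1280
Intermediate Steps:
q = -20 (q = 4*(-5) = -20)
-(4 + q)*16*5 = -(4 - 20)*16*5 = -(-16*16)*5 = -(-256)*5 = -1*(-1280) = 1280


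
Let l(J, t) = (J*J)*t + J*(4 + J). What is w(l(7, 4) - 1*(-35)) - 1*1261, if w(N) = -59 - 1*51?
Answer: -1371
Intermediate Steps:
l(J, t) = J*(4 + J) + t*J**2 (l(J, t) = J**2*t + J*(4 + J) = t*J**2 + J*(4 + J) = J*(4 + J) + t*J**2)
w(N) = -110 (w(N) = -59 - 51 = -110)
w(l(7, 4) - 1*(-35)) - 1*1261 = -110 - 1*1261 = -110 - 1261 = -1371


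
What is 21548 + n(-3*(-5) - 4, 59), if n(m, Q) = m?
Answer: 21559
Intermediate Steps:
21548 + n(-3*(-5) - 4, 59) = 21548 + (-3*(-5) - 4) = 21548 + (15 - 4) = 21548 + 11 = 21559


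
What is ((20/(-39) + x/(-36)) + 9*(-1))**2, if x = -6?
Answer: 59049/676 ≈ 87.351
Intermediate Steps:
((20/(-39) + x/(-36)) + 9*(-1))**2 = ((20/(-39) - 6/(-36)) + 9*(-1))**2 = ((20*(-1/39) - 6*(-1/36)) - 9)**2 = ((-20/39 + 1/6) - 9)**2 = (-9/26 - 9)**2 = (-243/26)**2 = 59049/676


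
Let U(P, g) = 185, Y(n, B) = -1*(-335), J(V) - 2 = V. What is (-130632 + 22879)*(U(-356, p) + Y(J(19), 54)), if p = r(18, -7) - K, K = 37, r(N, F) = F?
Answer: -56031560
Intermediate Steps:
J(V) = 2 + V
p = -44 (p = -7 - 1*37 = -7 - 37 = -44)
Y(n, B) = 335
(-130632 + 22879)*(U(-356, p) + Y(J(19), 54)) = (-130632 + 22879)*(185 + 335) = -107753*520 = -56031560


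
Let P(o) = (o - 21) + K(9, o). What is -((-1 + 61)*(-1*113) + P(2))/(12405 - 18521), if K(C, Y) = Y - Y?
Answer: -6799/6116 ≈ -1.1117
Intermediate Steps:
K(C, Y) = 0
P(o) = -21 + o (P(o) = (o - 21) + 0 = (-21 + o) + 0 = -21 + o)
-((-1 + 61)*(-1*113) + P(2))/(12405 - 18521) = -((-1 + 61)*(-1*113) + (-21 + 2))/(12405 - 18521) = -(60*(-113) - 19)/(-6116) = -(-6780 - 19)*(-1)/6116 = -(-6799)*(-1)/6116 = -1*6799/6116 = -6799/6116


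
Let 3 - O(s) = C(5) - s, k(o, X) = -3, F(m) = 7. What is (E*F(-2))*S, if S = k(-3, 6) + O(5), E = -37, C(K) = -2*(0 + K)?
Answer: -3885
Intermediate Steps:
C(K) = -2*K
O(s) = 13 + s (O(s) = 3 - (-2*5 - s) = 3 - (-10 - s) = 3 + (10 + s) = 13 + s)
S = 15 (S = -3 + (13 + 5) = -3 + 18 = 15)
(E*F(-2))*S = -37*7*15 = -259*15 = -3885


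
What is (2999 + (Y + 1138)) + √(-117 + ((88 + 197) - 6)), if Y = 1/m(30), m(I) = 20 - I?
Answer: 41369/10 + 9*√2 ≈ 4149.6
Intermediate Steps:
Y = -⅒ (Y = 1/(20 - 1*30) = 1/(20 - 30) = 1/(-10) = -⅒ ≈ -0.10000)
(2999 + (Y + 1138)) + √(-117 + ((88 + 197) - 6)) = (2999 + (-⅒ + 1138)) + √(-117 + ((88 + 197) - 6)) = (2999 + 11379/10) + √(-117 + (285 - 6)) = 41369/10 + √(-117 + 279) = 41369/10 + √162 = 41369/10 + 9*√2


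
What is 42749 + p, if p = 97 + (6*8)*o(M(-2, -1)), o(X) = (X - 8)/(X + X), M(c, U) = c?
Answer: 42966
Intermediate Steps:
o(X) = (-8 + X)/(2*X) (o(X) = (-8 + X)/((2*X)) = (-8 + X)*(1/(2*X)) = (-8 + X)/(2*X))
p = 217 (p = 97 + (6*8)*((½)*(-8 - 2)/(-2)) = 97 + 48*((½)*(-½)*(-10)) = 97 + 48*(5/2) = 97 + 120 = 217)
42749 + p = 42749 + 217 = 42966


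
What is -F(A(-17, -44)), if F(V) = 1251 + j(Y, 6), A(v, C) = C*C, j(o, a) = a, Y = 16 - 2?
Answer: -1257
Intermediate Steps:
Y = 14
A(v, C) = C²
F(V) = 1257 (F(V) = 1251 + 6 = 1257)
-F(A(-17, -44)) = -1*1257 = -1257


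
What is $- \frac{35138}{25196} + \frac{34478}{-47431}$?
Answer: $- \frac{1267669083}{597535738} \approx -2.1215$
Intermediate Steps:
$- \frac{35138}{25196} + \frac{34478}{-47431} = \left(-35138\right) \frac{1}{25196} + 34478 \left(- \frac{1}{47431}\right) = - \frac{17569}{12598} - \frac{34478}{47431} = - \frac{1267669083}{597535738}$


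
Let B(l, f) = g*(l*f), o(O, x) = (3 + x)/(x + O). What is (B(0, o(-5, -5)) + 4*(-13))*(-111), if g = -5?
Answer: 5772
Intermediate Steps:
o(O, x) = (3 + x)/(O + x)
B(l, f) = -5*f*l (B(l, f) = -5*l*f = -5*f*l)
(B(0, o(-5, -5)) + 4*(-13))*(-111) = (-5*(3 - 5)/(-5 - 5)*0 + 4*(-13))*(-111) = (-5*-2/(-10)*0 - 52)*(-111) = (-5*(-⅒*(-2))*0 - 52)*(-111) = (-5*⅕*0 - 52)*(-111) = (0 - 52)*(-111) = -52*(-111) = 5772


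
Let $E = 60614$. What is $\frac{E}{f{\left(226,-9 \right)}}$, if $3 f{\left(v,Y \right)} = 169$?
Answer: $\frac{181842}{169} \approx 1076.0$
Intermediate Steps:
$f{\left(v,Y \right)} = \frac{169}{3}$ ($f{\left(v,Y \right)} = \frac{1}{3} \cdot 169 = \frac{169}{3}$)
$\frac{E}{f{\left(226,-9 \right)}} = \frac{60614}{\frac{169}{3}} = 60614 \cdot \frac{3}{169} = \frac{181842}{169}$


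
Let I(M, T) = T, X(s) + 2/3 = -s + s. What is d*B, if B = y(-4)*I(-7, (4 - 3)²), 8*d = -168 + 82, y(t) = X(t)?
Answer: 43/6 ≈ 7.1667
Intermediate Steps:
X(s) = -⅔ (X(s) = -⅔ + (-s + s) = -⅔ + 0 = -⅔)
y(t) = -⅔
d = -43/4 (d = (-168 + 82)/8 = (⅛)*(-86) = -43/4 ≈ -10.750)
B = -⅔ (B = -2*(4 - 3)²/3 = -⅔*1² = -⅔*1 = -⅔ ≈ -0.66667)
d*B = -43/4*(-⅔) = 43/6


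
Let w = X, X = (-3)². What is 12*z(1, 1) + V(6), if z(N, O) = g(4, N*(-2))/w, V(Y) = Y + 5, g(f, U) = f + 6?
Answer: 73/3 ≈ 24.333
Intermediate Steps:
X = 9
g(f, U) = 6 + f
w = 9
V(Y) = 5 + Y
z(N, O) = 10/9 (z(N, O) = (6 + 4)/9 = 10*(⅑) = 10/9)
12*z(1, 1) + V(6) = 12*(10/9) + (5 + 6) = 40/3 + 11 = 73/3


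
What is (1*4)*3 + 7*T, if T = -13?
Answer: -79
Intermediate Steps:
(1*4)*3 + 7*T = (1*4)*3 + 7*(-13) = 4*3 - 91 = 12 - 91 = -79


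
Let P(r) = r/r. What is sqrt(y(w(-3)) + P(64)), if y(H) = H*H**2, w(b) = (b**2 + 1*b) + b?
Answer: 2*sqrt(7) ≈ 5.2915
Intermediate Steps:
w(b) = b**2 + 2*b (w(b) = (b**2 + b) + b = (b + b**2) + b = b**2 + 2*b)
P(r) = 1
y(H) = H**3
sqrt(y(w(-3)) + P(64)) = sqrt((-3*(2 - 3))**3 + 1) = sqrt((-3*(-1))**3 + 1) = sqrt(3**3 + 1) = sqrt(27 + 1) = sqrt(28) = 2*sqrt(7)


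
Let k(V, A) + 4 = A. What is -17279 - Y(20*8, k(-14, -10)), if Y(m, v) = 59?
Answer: -17338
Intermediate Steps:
k(V, A) = -4 + A
-17279 - Y(20*8, k(-14, -10)) = -17279 - 1*59 = -17279 - 59 = -17338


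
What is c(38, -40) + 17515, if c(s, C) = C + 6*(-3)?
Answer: 17457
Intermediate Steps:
c(s, C) = -18 + C (c(s, C) = C - 18 = -18 + C)
c(38, -40) + 17515 = (-18 - 40) + 17515 = -58 + 17515 = 17457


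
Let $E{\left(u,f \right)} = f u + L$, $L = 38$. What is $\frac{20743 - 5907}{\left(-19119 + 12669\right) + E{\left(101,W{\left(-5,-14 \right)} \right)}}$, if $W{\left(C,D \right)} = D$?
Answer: $- \frac{7418}{3913} \approx -1.8957$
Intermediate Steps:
$E{\left(u,f \right)} = 38 + f u$ ($E{\left(u,f \right)} = f u + 38 = 38 + f u$)
$\frac{20743 - 5907}{\left(-19119 + 12669\right) + E{\left(101,W{\left(-5,-14 \right)} \right)}} = \frac{20743 - 5907}{\left(-19119 + 12669\right) + \left(38 - 1414\right)} = \frac{14836}{-6450 + \left(38 - 1414\right)} = \frac{14836}{-6450 - 1376} = \frac{14836}{-7826} = 14836 \left(- \frac{1}{7826}\right) = - \frac{7418}{3913}$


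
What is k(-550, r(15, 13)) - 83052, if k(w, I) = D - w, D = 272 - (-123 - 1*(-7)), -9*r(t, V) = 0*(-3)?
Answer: -82114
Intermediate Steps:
r(t, V) = 0 (r(t, V) = -0*(-3) = -⅑*0 = 0)
D = 388 (D = 272 - (-123 + 7) = 272 - 1*(-116) = 272 + 116 = 388)
k(w, I) = 388 - w
k(-550, r(15, 13)) - 83052 = (388 - 1*(-550)) - 83052 = (388 + 550) - 83052 = 938 - 83052 = -82114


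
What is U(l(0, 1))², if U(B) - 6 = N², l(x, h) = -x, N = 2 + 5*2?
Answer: 22500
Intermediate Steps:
N = 12 (N = 2 + 10 = 12)
U(B) = 150 (U(B) = 6 + 12² = 6 + 144 = 150)
U(l(0, 1))² = 150² = 22500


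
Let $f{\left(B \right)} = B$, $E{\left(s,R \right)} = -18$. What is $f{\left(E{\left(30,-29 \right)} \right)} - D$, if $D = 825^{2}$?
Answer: $-680643$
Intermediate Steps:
$D = 680625$
$f{\left(E{\left(30,-29 \right)} \right)} - D = -18 - 680625 = -680643$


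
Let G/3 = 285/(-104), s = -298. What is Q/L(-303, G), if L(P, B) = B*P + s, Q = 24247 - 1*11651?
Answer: 1309984/228073 ≈ 5.7437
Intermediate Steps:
Q = 12596 (Q = 24247 - 11651 = 12596)
G = -855/104 (G = 3*(285/(-104)) = 3*(285*(-1/104)) = 3*(-285/104) = -855/104 ≈ -8.2212)
L(P, B) = -298 + B*P (L(P, B) = B*P - 298 = -298 + B*P)
Q/L(-303, G) = 12596/(-298 - 855/104*(-303)) = 12596/(-298 + 259065/104) = 12596/(228073/104) = 12596*(104/228073) = 1309984/228073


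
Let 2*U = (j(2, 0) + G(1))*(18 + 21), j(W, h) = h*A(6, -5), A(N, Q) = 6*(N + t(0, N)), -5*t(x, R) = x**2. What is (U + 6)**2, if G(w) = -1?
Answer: 729/4 ≈ 182.25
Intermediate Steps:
t(x, R) = -x**2/5
A(N, Q) = 6*N (A(N, Q) = 6*(N - 1/5*0**2) = 6*(N - 1/5*0) = 6*(N + 0) = 6*N)
j(W, h) = 36*h (j(W, h) = h*(6*6) = h*36 = 36*h)
U = -39/2 (U = ((36*0 - 1)*(18 + 21))/2 = ((0 - 1)*39)/2 = (-1*39)/2 = (1/2)*(-39) = -39/2 ≈ -19.500)
(U + 6)**2 = (-39/2 + 6)**2 = (-27/2)**2 = 729/4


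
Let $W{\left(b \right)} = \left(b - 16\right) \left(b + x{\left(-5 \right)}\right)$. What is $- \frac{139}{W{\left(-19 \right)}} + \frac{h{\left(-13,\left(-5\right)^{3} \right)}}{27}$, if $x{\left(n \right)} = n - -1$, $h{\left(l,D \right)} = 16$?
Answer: $\frac{9127}{21735} \approx 0.41992$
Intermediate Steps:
$x{\left(n \right)} = 1 + n$ ($x{\left(n \right)} = n + 1 = 1 + n$)
$W{\left(b \right)} = \left(-16 + b\right) \left(-4 + b\right)$ ($W{\left(b \right)} = \left(b - 16\right) \left(b + \left(1 - 5\right)\right) = \left(-16 + b\right) \left(b - 4\right) = \left(-16 + b\right) \left(-4 + b\right)$)
$- \frac{139}{W{\left(-19 \right)}} + \frac{h{\left(-13,\left(-5\right)^{3} \right)}}{27} = - \frac{139}{64 + \left(-19\right)^{2} - -380} + \frac{16}{27} = - \frac{139}{64 + 361 + 380} + 16 \cdot \frac{1}{27} = - \frac{139}{805} + \frac{16}{27} = \frac{9127}{21735}$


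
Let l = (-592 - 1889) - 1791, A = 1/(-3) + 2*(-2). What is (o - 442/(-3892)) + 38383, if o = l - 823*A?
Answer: 219960935/5838 ≈ 37677.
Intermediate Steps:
A = -13/3 (A = 1*(-⅓) - 4 = -⅓ - 4 = -13/3 ≈ -4.3333)
l = -4272 (l = -2481 - 1791 = -4272)
o = -2117/3 (o = -4272 - 823*(-13/3) = -4272 + 10699/3 = -2117/3 ≈ -705.67)
(o - 442/(-3892)) + 38383 = (-2117/3 - 442/(-3892)) + 38383 = (-2117/3 - 442*(-1)/3892) + 38383 = (-2117/3 - 1*(-221/1946)) + 38383 = (-2117/3 + 221/1946) + 38383 = -4119019/5838 + 38383 = 219960935/5838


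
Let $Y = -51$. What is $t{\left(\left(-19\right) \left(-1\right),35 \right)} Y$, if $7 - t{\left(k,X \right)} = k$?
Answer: $612$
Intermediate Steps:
$t{\left(k,X \right)} = 7 - k$
$t{\left(\left(-19\right) \left(-1\right),35 \right)} Y = \left(7 - \left(-19\right) \left(-1\right)\right) \left(-51\right) = \left(7 - 19\right) \left(-51\right) = \left(-12\right) \left(-51\right) = 612$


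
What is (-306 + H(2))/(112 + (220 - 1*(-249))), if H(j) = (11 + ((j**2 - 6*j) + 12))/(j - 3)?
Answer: -321/581 ≈ -0.55250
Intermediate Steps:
H(j) = (23 + j**2 - 6*j)/(-3 + j) (H(j) = (11 + (12 + j**2 - 6*j))/(-3 + j) = (23 + j**2 - 6*j)/(-3 + j))
(-306 + H(2))/(112 + (220 - 1*(-249))) = (-306 + (23 + 2**2 - 6*2)/(-3 + 2))/(112 + (220 - 1*(-249))) = (-306 + (23 + 4 - 12)/(-1))/(112 + (220 + 249)) = (-306 - 1*15)/(112 + 469) = (-306 - 15)/581 = -321*1/581 = -321/581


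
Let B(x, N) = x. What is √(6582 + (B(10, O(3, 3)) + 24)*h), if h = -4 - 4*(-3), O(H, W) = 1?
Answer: √6854 ≈ 82.789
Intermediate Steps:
h = 8 (h = -4 + 12 = 8)
√(6582 + (B(10, O(3, 3)) + 24)*h) = √(6582 + (10 + 24)*8) = √(6582 + 34*8) = √(6582 + 272) = √6854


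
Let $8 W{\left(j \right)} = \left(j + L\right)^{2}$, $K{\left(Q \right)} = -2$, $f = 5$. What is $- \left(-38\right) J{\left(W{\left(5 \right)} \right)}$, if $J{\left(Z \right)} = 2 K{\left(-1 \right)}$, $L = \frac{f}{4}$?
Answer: $-152$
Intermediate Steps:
$L = \frac{5}{4} \approx 1.25$
$W{\left(j \right)} = \frac{\left(\frac{5}{4} + j\right)^{2}}{8}$ ($W{\left(j \right)} = \frac{\left(j + \frac{5}{4}\right)^{2}}{8} = \frac{\left(\frac{5}{4} + j\right)^{2}}{8}$)
$J{\left(Z \right)} = -4$ ($J{\left(Z \right)} = 2 \left(-2\right) = -4$)
$- \left(-38\right) J{\left(W{\left(5 \right)} \right)} = - \left(-38\right) \left(-4\right) = \left(-1\right) 152 = -152$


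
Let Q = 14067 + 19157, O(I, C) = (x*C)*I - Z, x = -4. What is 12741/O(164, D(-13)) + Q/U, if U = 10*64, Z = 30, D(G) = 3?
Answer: 1213069/26640 ≈ 45.536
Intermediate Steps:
U = 640
O(I, C) = -30 - 4*C*I (O(I, C) = (-4*C)*I - 1*30 = -4*C*I - 30 = -30 - 4*C*I)
Q = 33224
12741/O(164, D(-13)) + Q/U = 12741/(-30 - 4*3*164) + 33224/640 = 12741/(-30 - 1968) + 33224*(1/640) = 12741/(-1998) + 4153/80 = 12741*(-1/1998) + 4153/80 = -4247/666 + 4153/80 = 1213069/26640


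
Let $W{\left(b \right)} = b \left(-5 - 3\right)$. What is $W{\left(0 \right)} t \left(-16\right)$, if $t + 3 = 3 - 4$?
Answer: $0$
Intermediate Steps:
$t = -4$ ($t = -3 + \left(3 - 4\right) = -3 - 1 = -4$)
$W{\left(b \right)} = - 8 b$ ($W{\left(b \right)} = b \left(-8\right) = - 8 b$)
$W{\left(0 \right)} t \left(-16\right) = \left(-8\right) 0 \left(-4\right) \left(-16\right) = 0 \left(-4\right) \left(-16\right) = 0 \left(-16\right) = 0$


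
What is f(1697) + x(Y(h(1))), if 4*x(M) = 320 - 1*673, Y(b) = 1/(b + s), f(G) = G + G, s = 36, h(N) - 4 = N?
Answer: 13223/4 ≈ 3305.8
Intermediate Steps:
h(N) = 4 + N
f(G) = 2*G
Y(b) = 1/(36 + b) (Y(b) = 1/(b + 36) = 1/(36 + b))
x(M) = -353/4 (x(M) = (320 - 1*673)/4 = (320 - 673)/4 = (¼)*(-353) = -353/4)
f(1697) + x(Y(h(1))) = 2*1697 - 353/4 = 3394 - 353/4 = 13223/4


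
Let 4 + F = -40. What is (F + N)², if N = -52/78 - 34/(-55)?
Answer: 52823824/27225 ≈ 1940.3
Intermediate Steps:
F = -44 (F = -4 - 40 = -44)
N = -8/165 (N = -52*1/78 - 34*(-1/55) = -⅔ + 34/55 = -8/165 ≈ -0.048485)
(F + N)² = (-44 - 8/165)² = (-7268/165)² = 52823824/27225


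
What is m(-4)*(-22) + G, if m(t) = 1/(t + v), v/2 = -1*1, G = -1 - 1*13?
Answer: -31/3 ≈ -10.333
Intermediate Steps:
G = -14 (G = -1 - 13 = -14)
v = -2 (v = 2*(-1*1) = 2*(-1) = -2)
m(t) = 1/(-2 + t) (m(t) = 1/(t - 2) = 1/(-2 + t))
m(-4)*(-22) + G = -22/(-2 - 4) - 14 = -22/(-6) - 14 = -⅙*(-22) - 14 = 11/3 - 14 = -31/3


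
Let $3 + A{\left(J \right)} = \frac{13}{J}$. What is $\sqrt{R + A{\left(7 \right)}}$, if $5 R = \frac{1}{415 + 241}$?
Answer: $\frac{i \sqrt{37644355}}{5740} \approx 1.0689 i$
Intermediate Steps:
$A{\left(J \right)} = -3 + \frac{13}{J}$
$R = \frac{1}{3280}$ ($R = \frac{1}{5 \left(415 + 241\right)} = \frac{1}{5 \cdot 656} = \frac{1}{5} \cdot \frac{1}{656} = \frac{1}{3280} \approx 0.00030488$)
$\sqrt{R + A{\left(7 \right)}} = \sqrt{\frac{1}{3280} - \left(3 - \frac{13}{7}\right)} = \sqrt{\frac{1}{3280} + \left(-3 + 13 \cdot \frac{1}{7}\right)} = \sqrt{\frac{1}{3280} + \left(-3 + \frac{13}{7}\right)} = \sqrt{\frac{1}{3280} - \frac{8}{7}} = \sqrt{- \frac{26233}{22960}} = \frac{i \sqrt{37644355}}{5740}$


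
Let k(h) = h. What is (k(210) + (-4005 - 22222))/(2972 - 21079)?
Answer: 26017/18107 ≈ 1.4368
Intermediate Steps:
(k(210) + (-4005 - 22222))/(2972 - 21079) = (210 + (-4005 - 22222))/(2972 - 21079) = (210 - 26227)/(-18107) = -26017*(-1/18107) = 26017/18107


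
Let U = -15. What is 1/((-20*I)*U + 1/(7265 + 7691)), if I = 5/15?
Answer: 14956/1495601 ≈ 0.010000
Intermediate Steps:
I = ⅓ (I = 5*(1/15) = ⅓ ≈ 0.33333)
1/((-20*I)*U + 1/(7265 + 7691)) = 1/(-20*⅓*(-15) + 1/(7265 + 7691)) = 1/(-20/3*(-15) + 1/14956) = 1/(100 + 1/14956) = 1/(1495601/14956) = 14956/1495601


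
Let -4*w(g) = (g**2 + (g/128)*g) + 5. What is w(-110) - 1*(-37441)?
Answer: 4402063/128 ≈ 34391.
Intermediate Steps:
w(g) = -5/4 - 129*g**2/512 (w(g) = -((g**2 + (g/128)*g) + 5)/4 = -((g**2 + g**2/128) + 5)/4 = -(129*g**2/128 + 5)/4 = -(5 + 129*g**2/128)/4 = -5/4 - 129*g**2/512)
w(-110) - 1*(-37441) = (-5/4 - 129/512*(-110)**2) - 1*(-37441) = (-5/4 - 129/512*12100) + 37441 = (-5/4 - 390225/128) + 37441 = -390385/128 + 37441 = 4402063/128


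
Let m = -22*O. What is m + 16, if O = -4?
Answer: 104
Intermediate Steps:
m = 88 (m = -22*(-4) = 88)
m + 16 = 88 + 16 = 104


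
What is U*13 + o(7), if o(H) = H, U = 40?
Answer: 527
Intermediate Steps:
U*13 + o(7) = 40*13 + 7 = 520 + 7 = 527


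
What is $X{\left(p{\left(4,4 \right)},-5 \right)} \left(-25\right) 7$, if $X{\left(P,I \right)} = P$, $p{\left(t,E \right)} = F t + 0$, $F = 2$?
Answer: $-1400$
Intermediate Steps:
$p{\left(t,E \right)} = 2 t$ ($p{\left(t,E \right)} = 2 t + 0 = 2 t$)
$X{\left(p{\left(4,4 \right)},-5 \right)} \left(-25\right) 7 = 2 \cdot 4 \left(-25\right) 7 = 8 \left(-25\right) 7 = \left(-200\right) 7 = -1400$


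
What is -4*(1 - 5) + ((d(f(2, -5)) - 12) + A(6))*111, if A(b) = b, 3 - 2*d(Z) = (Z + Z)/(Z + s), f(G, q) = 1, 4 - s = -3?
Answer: -3979/8 ≈ -497.38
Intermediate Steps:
s = 7 (s = 4 - 1*(-3) = 4 + 3 = 7)
d(Z) = 3/2 - Z/(7 + Z) (d(Z) = 3/2 - (Z + Z)/(2*(Z + 7)) = 3/2 - 2*Z/(2*(7 + Z)) = 3/2 - Z/(7 + Z))
-4*(1 - 5) + ((d(f(2, -5)) - 12) + A(6))*111 = -4*(1 - 5) + (((21 + 1)/(2*(7 + 1)) - 12) + 6)*111 = -4*(-4) + (((1/2)*22/8 - 12) + 6)*111 = 16 + (((1/2)*(1/8)*22 - 12) + 6)*111 = 16 + ((11/8 - 12) + 6)*111 = 16 + (-85/8 + 6)*111 = 16 - 37/8*111 = 16 - 4107/8 = -3979/8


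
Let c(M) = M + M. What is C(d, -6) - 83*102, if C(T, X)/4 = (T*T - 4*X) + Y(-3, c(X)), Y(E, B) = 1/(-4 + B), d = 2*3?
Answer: -32905/4 ≈ -8226.3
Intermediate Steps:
c(M) = 2*M
d = 6
C(T, X) = -16*X + 4*T² + 4/(-4 + 2*X) (C(T, X) = 4*((T*T - 4*X) + 1/(-4 + 2*X)) = 4*((T² - 4*X) + 1/(-4 + 2*X)) = 4*(T² + 1/(-4 + 2*X) - 4*X) = -16*X + 4*T² + 4/(-4 + 2*X))
C(d, -6) - 83*102 = 2*(1 + 2*(-2 - 6)*(6² - 4*(-6)))/(-2 - 6) - 83*102 = 2*(1 + 2*(-8)*(36 + 24))/(-8) - 8466 = 2*(-⅛)*(1 + 2*(-8)*60) - 8466 = 2*(-⅛)*(1 - 960) - 8466 = 2*(-⅛)*(-959) - 8466 = 959/4 - 8466 = -32905/4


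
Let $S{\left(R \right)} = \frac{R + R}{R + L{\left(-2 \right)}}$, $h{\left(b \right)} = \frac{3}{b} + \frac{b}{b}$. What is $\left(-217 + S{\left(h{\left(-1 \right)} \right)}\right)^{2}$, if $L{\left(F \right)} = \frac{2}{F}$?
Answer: $\frac{418609}{9} \approx 46512.0$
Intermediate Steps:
$h{\left(b \right)} = 1 + \frac{3}{b}$ ($h{\left(b \right)} = \frac{3}{b} + 1 = 1 + \frac{3}{b}$)
$S{\left(R \right)} = \frac{2 R}{-1 + R}$ ($S{\left(R \right)} = \frac{R + R}{R + \frac{2}{-2}} = \frac{2 R}{R + 2 \left(- \frac{1}{2}\right)} = \frac{2 R}{R - 1} = \frac{2 R}{-1 + R}$)
$\left(-217 + S{\left(h{\left(-1 \right)} \right)}\right)^{2} = \left(-217 + \frac{2 \frac{3 - 1}{-1}}{-1 + \frac{3 - 1}{-1}}\right)^{2} = \left(-217 + \frac{2 \left(\left(-1\right) 2\right)}{-1 - 2}\right)^{2} = \left(-217 + 2 \left(-2\right) \frac{1}{-1 - 2}\right)^{2} = \left(-217 + 2 \left(-2\right) \frac{1}{-3}\right)^{2} = \left(-217 + 2 \left(-2\right) \left(- \frac{1}{3}\right)\right)^{2} = \left(-217 + \frac{4}{3}\right)^{2} = \left(- \frac{647}{3}\right)^{2} = \frac{418609}{9}$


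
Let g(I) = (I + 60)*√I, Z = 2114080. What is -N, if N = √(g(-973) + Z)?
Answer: -√(2114080 - 913*I*√973) ≈ -1454.0 + 9.7932*I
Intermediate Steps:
g(I) = √I*(60 + I) (g(I) = (60 + I)*√I = √I*(60 + I))
N = √(2114080 - 913*I*√973) (N = √(√(-973)*(60 - 973) + 2114080) = √((I*√973)*(-913) + 2114080) = √(-913*I*√973 + 2114080) = √(2114080 - 913*I*√973) ≈ 1454.0 - 9.793*I)
-N = -√(2114080 - 913*I*√973)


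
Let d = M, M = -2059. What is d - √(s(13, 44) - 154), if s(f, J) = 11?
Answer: -2059 - I*√143 ≈ -2059.0 - 11.958*I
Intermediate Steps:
d = -2059
d - √(s(13, 44) - 154) = -2059 - √(11 - 154) = -2059 - √(-143) = -2059 - I*√143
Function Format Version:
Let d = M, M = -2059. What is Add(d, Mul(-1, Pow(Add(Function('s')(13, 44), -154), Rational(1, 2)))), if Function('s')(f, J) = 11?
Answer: Add(-2059, Mul(-1, I, Pow(143, Rational(1, 2)))) ≈ Add(-2059.0, Mul(-11.958, I))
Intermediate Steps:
d = -2059
Add(d, Mul(-1, Pow(Add(Function('s')(13, 44), -154), Rational(1, 2)))) = Add(-2059, Mul(-1, Pow(Add(11, -154), Rational(1, 2)))) = Add(-2059, Mul(-1, Pow(-143, Rational(1, 2)))) = Add(-2059, Mul(-1, Mul(I, Pow(143, Rational(1, 2))))) = Add(-2059, Mul(-1, I, Pow(143, Rational(1, 2))))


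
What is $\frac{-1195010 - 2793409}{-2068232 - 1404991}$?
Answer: $\frac{1329473}{1157741} \approx 1.1483$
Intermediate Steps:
$\frac{-1195010 - 2793409}{-2068232 - 1404991} = - \frac{3988419}{-3473223} = \left(-3988419\right) \left(- \frac{1}{3473223}\right) = \frac{1329473}{1157741}$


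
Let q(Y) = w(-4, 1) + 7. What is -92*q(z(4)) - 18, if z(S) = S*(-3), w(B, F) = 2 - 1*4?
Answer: -478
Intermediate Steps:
w(B, F) = -2 (w(B, F) = 2 - 4 = -2)
z(S) = -3*S
q(Y) = 5 (q(Y) = -2 + 7 = 5)
-92*q(z(4)) - 18 = -92*5 - 18 = -460 - 18 = -478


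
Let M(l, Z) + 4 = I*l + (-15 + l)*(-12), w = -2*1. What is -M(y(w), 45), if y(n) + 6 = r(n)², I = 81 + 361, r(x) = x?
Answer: 684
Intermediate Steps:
w = -2
I = 442
y(n) = -6 + n²
M(l, Z) = 176 + 430*l (M(l, Z) = -4 + (442*l + (-15 + l)*(-12)) = -4 + (442*l + (180 - 12*l)) = -4 + (180 + 430*l) = 176 + 430*l)
-M(y(w), 45) = -(176 + 430*(-6 + (-2)²)) = -(176 + 430*(-6 + 4)) = -(176 + 430*(-2)) = -(176 - 860) = -1*(-684) = 684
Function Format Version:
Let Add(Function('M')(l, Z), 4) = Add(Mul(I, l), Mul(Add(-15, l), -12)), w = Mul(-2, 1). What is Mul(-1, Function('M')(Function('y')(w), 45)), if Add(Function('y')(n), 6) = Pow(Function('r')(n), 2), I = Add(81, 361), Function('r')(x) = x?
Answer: 684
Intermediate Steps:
w = -2
I = 442
Function('y')(n) = Add(-6, Pow(n, 2))
Function('M')(l, Z) = Add(176, Mul(430, l)) (Function('M')(l, Z) = Add(-4, Add(Mul(442, l), Mul(Add(-15, l), -12))) = Add(-4, Add(Mul(442, l), Add(180, Mul(-12, l)))) = Add(-4, Add(180, Mul(430, l))) = Add(176, Mul(430, l)))
Mul(-1, Function('M')(Function('y')(w), 45)) = Mul(-1, Add(176, Mul(430, Add(-6, Pow(-2, 2))))) = Mul(-1, Add(176, Mul(430, Add(-6, 4)))) = Mul(-1, Add(176, Mul(430, -2))) = Mul(-1, Add(176, -860)) = Mul(-1, -684) = 684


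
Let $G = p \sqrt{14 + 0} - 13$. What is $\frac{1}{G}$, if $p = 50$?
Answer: $\frac{13}{34831} + \frac{50 \sqrt{14}}{34831} \approx 0.0057444$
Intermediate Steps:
$G = -13 + 50 \sqrt{14}$ ($G = 50 \sqrt{14 + 0} - 13 = 50 \sqrt{14} - 13 = -13 + 50 \sqrt{14} \approx 174.08$)
$\frac{1}{G} = \frac{1}{-13 + 50 \sqrt{14}}$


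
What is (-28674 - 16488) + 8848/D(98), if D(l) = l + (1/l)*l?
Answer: -4462190/99 ≈ -45073.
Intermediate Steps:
D(l) = 1 + l (D(l) = l + l/l = l + 1 = 1 + l)
(-28674 - 16488) + 8848/D(98) = (-28674 - 16488) + 8848/(1 + 98) = -45162 + 8848/99 = -4462190/99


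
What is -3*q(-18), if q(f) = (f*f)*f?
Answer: 17496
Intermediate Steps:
q(f) = f**3 (q(f) = f**2*f = f**3)
-3*q(-18) = -3*(-18)**3 = -3*(-5832) = 17496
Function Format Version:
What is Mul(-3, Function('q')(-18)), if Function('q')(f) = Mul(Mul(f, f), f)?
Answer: 17496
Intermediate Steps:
Function('q')(f) = Pow(f, 3) (Function('q')(f) = Mul(Pow(f, 2), f) = Pow(f, 3))
Mul(-3, Function('q')(-18)) = Mul(-3, Pow(-18, 3)) = Mul(-3, -5832) = 17496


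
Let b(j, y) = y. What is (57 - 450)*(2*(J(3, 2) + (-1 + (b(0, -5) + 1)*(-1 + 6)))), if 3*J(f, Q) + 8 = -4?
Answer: 19650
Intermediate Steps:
J(f, Q) = -4 (J(f, Q) = -8/3 + (1/3)*(-4) = -8/3 - 4/3 = -4)
(57 - 450)*(2*(J(3, 2) + (-1 + (b(0, -5) + 1)*(-1 + 6)))) = (57 - 450)*(2*(-4 + (-1 + (-5 + 1)*(-1 + 6)))) = -786*(-4 + (-1 - 4*5)) = -786*(-4 + (-1 - 20)) = -786*(-4 - 21) = -786*(-25) = -393*(-50) = 19650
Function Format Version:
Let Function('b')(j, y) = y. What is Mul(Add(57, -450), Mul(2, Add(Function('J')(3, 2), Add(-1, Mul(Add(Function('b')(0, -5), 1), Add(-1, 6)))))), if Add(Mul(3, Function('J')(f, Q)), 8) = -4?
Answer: 19650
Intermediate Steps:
Function('J')(f, Q) = -4 (Function('J')(f, Q) = Add(Rational(-8, 3), Mul(Rational(1, 3), -4)) = Add(Rational(-8, 3), Rational(-4, 3)) = -4)
Mul(Add(57, -450), Mul(2, Add(Function('J')(3, 2), Add(-1, Mul(Add(Function('b')(0, -5), 1), Add(-1, 6)))))) = Mul(Add(57, -450), Mul(2, Add(-4, Add(-1, Mul(Add(-5, 1), Add(-1, 6)))))) = Mul(-393, Mul(2, Add(-4, Add(-1, Mul(-4, 5))))) = Mul(-393, Mul(2, Add(-4, Add(-1, -20)))) = Mul(-393, Mul(2, Add(-4, -21))) = Mul(-393, Mul(2, -25)) = Mul(-393, -50) = 19650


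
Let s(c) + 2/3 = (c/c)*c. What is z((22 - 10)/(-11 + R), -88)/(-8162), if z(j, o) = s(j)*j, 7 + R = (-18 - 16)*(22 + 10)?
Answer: -1124/1248006529 ≈ -9.0064e-7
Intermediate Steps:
R = -1095 (R = -7 + (-18 - 16)*(22 + 10) = -7 - 34*32 = -7 - 1088 = -1095)
s(c) = -⅔ + c (s(c) = -⅔ + (c/c)*c = -⅔ + 1*c = -⅔ + c)
z(j, o) = j*(-⅔ + j) (z(j, o) = (-⅔ + j)*j = j*(-⅔ + j))
z((22 - 10)/(-11 + R), -88)/(-8162) = (((22 - 10)/(-11 - 1095))*(-2 + 3*((22 - 10)/(-11 - 1095)))/3)/(-8162) = ((12/(-1106))*(-2 + 3*(12/(-1106)))/3)*(-1/8162) = ((12*(-1/1106))*(-2 + 3*(12*(-1/1106)))/3)*(-1/8162) = ((⅓)*(-6/553)*(-2 + 3*(-6/553)))*(-1/8162) = ((⅓)*(-6/553)*(-2 - 18/553))*(-1/8162) = ((⅓)*(-6/553)*(-1124/553))*(-1/8162) = (2248/305809)*(-1/8162) = -1124/1248006529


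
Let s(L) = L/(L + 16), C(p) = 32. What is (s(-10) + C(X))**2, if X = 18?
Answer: 8281/9 ≈ 920.11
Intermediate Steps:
s(L) = L/(16 + L)
(s(-10) + C(X))**2 = (-10/(16 - 10) + 32)**2 = (-10/6 + 32)**2 = (-10*1/6 + 32)**2 = (-5/3 + 32)**2 = (91/3)**2 = 8281/9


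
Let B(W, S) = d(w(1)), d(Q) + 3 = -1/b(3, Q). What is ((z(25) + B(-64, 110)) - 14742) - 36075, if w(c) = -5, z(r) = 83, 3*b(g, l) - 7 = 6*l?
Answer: -1166948/23 ≈ -50737.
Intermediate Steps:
b(g, l) = 7/3 + 2*l (b(g, l) = 7/3 + (6*l)/3 = 7/3 + 2*l)
d(Q) = -3 - 1/(7/3 + 2*Q)
B(W, S) = -66/23 (B(W, S) = 6*(-4 - 3*(-5))/(7 + 6*(-5)) = 6*(-4 + 15)/(7 - 30) = 6*11/(-23) = 6*(-1/23)*11 = -66/23)
((z(25) + B(-64, 110)) - 14742) - 36075 = ((83 - 66/23) - 14742) - 36075 = (1843/23 - 14742) - 36075 = -337223/23 - 36075 = -1166948/23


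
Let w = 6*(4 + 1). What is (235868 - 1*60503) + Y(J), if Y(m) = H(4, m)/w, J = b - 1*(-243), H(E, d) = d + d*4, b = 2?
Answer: 1052435/6 ≈ 1.7541e+5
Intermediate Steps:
w = 30 (w = 6*5 = 30)
H(E, d) = 5*d (H(E, d) = d + 4*d = 5*d)
J = 245 (J = 2 - 1*(-243) = 2 + 243 = 245)
Y(m) = m/6 (Y(m) = (5*m)/30 = (5*m)*(1/30) = m/6)
(235868 - 1*60503) + Y(J) = (235868 - 1*60503) + (⅙)*245 = (235868 - 60503) + 245/6 = 175365 + 245/6 = 1052435/6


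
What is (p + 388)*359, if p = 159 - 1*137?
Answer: 147190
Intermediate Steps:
p = 22 (p = 159 - 137 = 22)
(p + 388)*359 = (22 + 388)*359 = 410*359 = 147190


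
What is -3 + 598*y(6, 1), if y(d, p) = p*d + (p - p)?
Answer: 3585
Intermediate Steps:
y(d, p) = d*p (y(d, p) = d*p + 0 = d*p)
-3 + 598*y(6, 1) = -3 + 598*(6*1) = -3 + 598*6 = -3 + 3588 = 3585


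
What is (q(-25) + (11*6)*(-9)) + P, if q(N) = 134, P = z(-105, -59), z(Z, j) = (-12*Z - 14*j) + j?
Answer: 1567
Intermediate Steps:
z(Z, j) = -13*j - 12*Z (z(Z, j) = (-14*j - 12*Z) + j = -13*j - 12*Z)
P = 2027 (P = -13*(-59) - 12*(-105) = 767 + 1260 = 2027)
(q(-25) + (11*6)*(-9)) + P = (134 + (11*6)*(-9)) + 2027 = (134 + 66*(-9)) + 2027 = (134 - 594) + 2027 = -460 + 2027 = 1567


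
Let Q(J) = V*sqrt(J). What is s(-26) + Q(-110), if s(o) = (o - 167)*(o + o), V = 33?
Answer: 10036 + 33*I*sqrt(110) ≈ 10036.0 + 346.11*I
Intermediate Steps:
Q(J) = 33*sqrt(J)
s(o) = 2*o*(-167 + o) (s(o) = (-167 + o)*(2*o) = 2*o*(-167 + o))
s(-26) + Q(-110) = 2*(-26)*(-167 - 26) + 33*sqrt(-110) = 2*(-26)*(-193) + 33*(I*sqrt(110)) = 10036 + 33*I*sqrt(110)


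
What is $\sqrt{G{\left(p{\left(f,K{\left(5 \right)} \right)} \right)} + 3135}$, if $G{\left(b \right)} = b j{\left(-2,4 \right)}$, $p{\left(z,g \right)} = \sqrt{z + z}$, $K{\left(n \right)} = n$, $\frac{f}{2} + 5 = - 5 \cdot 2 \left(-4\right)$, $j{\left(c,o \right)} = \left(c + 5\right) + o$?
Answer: $\sqrt{3135 + 14 \sqrt{35}} \approx 56.726$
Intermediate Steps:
$j{\left(c,o \right)} = 5 + c + o$ ($j{\left(c,o \right)} = \left(5 + c\right) + o = 5 + c + o$)
$f = 70$ ($f = -10 + 2 \left(- 5 \cdot 2 \left(-4\right)\right) = -10 + 2 \left(\left(-5\right) \left(-8\right)\right) = -10 + 2 \cdot 40 = -10 + 80 = 70$)
$p{\left(z,g \right)} = \sqrt{2} \sqrt{z}$ ($p{\left(z,g \right)} = \sqrt{2 z} = \sqrt{2} \sqrt{z}$)
$G{\left(b \right)} = 7 b$ ($G{\left(b \right)} = b \left(5 - 2 + 4\right) = b 7 = 7 b$)
$\sqrt{G{\left(p{\left(f,K{\left(5 \right)} \right)} \right)} + 3135} = \sqrt{7 \sqrt{2} \sqrt{70} + 3135} = \sqrt{7 \cdot 2 \sqrt{35} + 3135} = \sqrt{14 \sqrt{35} + 3135} = \sqrt{3135 + 14 \sqrt{35}}$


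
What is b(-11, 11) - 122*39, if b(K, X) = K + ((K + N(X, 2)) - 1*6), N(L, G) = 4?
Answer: -4782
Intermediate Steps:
b(K, X) = -2 + 2*K (b(K, X) = K + ((K + 4) - 1*6) = K + ((4 + K) - 6) = K + (-2 + K) = -2 + 2*K)
b(-11, 11) - 122*39 = (-2 + 2*(-11)) - 122*39 = (-2 - 22) - 4758 = -24 - 4758 = -4782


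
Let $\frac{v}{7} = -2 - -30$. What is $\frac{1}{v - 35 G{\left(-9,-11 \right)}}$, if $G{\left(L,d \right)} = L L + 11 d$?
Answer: $\frac{1}{1596} \approx 0.00062657$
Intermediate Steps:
$G{\left(L,d \right)} = L^{2} + 11 d$
$v = 196$ ($v = 7 \left(-2 - -30\right) = 7 \left(-2 + 30\right) = 7 \cdot 28 = 196$)
$\frac{1}{v - 35 G{\left(-9,-11 \right)}} = \frac{1}{196 - 35 \left(\left(-9\right)^{2} + 11 \left(-11\right)\right)} = \frac{1}{196 - 35 \left(81 - 121\right)} = \frac{1}{196 - -1400} = \frac{1}{196 + 1400} = \frac{1}{1596}$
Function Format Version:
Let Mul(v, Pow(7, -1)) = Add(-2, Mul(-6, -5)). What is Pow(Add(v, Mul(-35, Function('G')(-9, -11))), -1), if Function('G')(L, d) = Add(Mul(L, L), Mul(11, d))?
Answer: Rational(1, 1596) ≈ 0.00062657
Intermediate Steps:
Function('G')(L, d) = Add(Pow(L, 2), Mul(11, d))
v = 196 (v = Mul(7, Add(-2, Mul(-6, -5))) = Mul(7, Add(-2, 30)) = Mul(7, 28) = 196)
Pow(Add(v, Mul(-35, Function('G')(-9, -11))), -1) = Pow(Add(196, Mul(-35, Add(Pow(-9, 2), Mul(11, -11)))), -1) = Pow(Add(196, Mul(-35, Add(81, -121))), -1) = Pow(Add(196, Mul(-35, -40)), -1) = Pow(Add(196, 1400), -1) = Pow(1596, -1) = Rational(1, 1596)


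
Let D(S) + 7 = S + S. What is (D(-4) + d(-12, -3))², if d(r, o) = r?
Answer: 729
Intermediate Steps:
D(S) = -7 + 2*S (D(S) = -7 + (S + S) = -7 + 2*S)
(D(-4) + d(-12, -3))² = ((-7 + 2*(-4)) - 12)² = ((-7 - 8) - 12)² = (-15 - 12)² = (-27)² = 729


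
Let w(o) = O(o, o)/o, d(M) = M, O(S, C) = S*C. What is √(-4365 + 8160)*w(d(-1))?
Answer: -√3795 ≈ -61.604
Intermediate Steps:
O(S, C) = C*S
w(o) = o (w(o) = (o*o)/o = o²/o = o)
√(-4365 + 8160)*w(d(-1)) = √(-4365 + 8160)*(-1) = √3795*(-1) = -√3795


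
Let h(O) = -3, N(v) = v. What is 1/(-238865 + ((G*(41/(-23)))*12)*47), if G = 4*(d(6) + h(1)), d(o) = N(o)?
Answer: -23/5771383 ≈ -3.9852e-6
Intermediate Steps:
d(o) = o
G = 12 (G = 4*(6 - 3) = 4*3 = 12)
1/(-238865 + ((G*(41/(-23)))*12)*47) = 1/(-238865 + ((12*(41/(-23)))*12)*47) = 1/(-238865 + ((12*(41*(-1/23)))*12)*47) = 1/(-238865 + ((12*(-41/23))*12)*47) = 1/(-238865 - 492/23*12*47) = 1/(-238865 - 5904/23*47) = 1/(-238865 - 277488/23) = 1/(-5771383/23) = -23/5771383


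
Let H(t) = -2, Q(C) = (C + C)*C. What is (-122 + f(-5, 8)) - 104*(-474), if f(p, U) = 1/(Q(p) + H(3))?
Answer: 2360353/48 ≈ 49174.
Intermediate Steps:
Q(C) = 2*C² (Q(C) = (2*C)*C = 2*C²)
f(p, U) = 1/(-2 + 2*p²) (f(p, U) = 1/(2*p² - 2) = 1/(-2 + 2*p²))
(-122 + f(-5, 8)) - 104*(-474) = (-122 + 1/(2*(-1 + (-5)²))) - 104*(-474) = (-122 + 1/(2*(-1 + 25))) + 49296 = (-122 + (½)/24) + 49296 = (-122 + (½)*(1/24)) + 49296 = (-122 + 1/48) + 49296 = -5855/48 + 49296 = 2360353/48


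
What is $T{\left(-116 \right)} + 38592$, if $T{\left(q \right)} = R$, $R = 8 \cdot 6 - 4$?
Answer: $38636$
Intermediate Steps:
$R = 44$ ($R = 48 - 4 = 44$)
$T{\left(q \right)} = 44$
$T{\left(-116 \right)} + 38592 = 44 + 38592 = 38636$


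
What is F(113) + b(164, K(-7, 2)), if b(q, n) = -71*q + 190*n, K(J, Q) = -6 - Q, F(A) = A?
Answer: -13051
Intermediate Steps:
F(113) + b(164, K(-7, 2)) = 113 + (-71*164 + 190*(-6 - 1*2)) = 113 + (-11644 + 190*(-6 - 2)) = 113 + (-11644 + 190*(-8)) = 113 + (-11644 - 1520) = 113 - 13164 = -13051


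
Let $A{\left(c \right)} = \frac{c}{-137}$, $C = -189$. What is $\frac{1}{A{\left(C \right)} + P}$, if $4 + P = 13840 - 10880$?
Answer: $\frac{137}{405161} \approx 0.00033814$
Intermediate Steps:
$A{\left(c \right)} = - \frac{c}{137}$ ($A{\left(c \right)} = c \left(- \frac{1}{137}\right) = - \frac{c}{137}$)
$P = 2956$ ($P = -4 + \left(13840 - 10880\right) = -4 + 2960 = 2956$)
$\frac{1}{A{\left(C \right)} + P} = \frac{1}{\left(- \frac{1}{137}\right) \left(-189\right) + 2956} = \frac{1}{\frac{189}{137} + 2956} = \frac{1}{\frac{405161}{137}} = \frac{137}{405161}$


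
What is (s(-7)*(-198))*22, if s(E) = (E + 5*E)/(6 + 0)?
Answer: 30492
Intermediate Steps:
s(E) = E (s(E) = (6*E)/6 = (6*E)*(⅙) = E)
(s(-7)*(-198))*22 = -7*(-198)*22 = 1386*22 = 30492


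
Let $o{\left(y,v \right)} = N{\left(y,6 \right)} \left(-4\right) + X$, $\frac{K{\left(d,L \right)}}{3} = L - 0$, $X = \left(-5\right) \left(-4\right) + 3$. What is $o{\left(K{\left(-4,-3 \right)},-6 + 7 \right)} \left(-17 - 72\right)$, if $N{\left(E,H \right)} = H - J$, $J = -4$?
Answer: $1513$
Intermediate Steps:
$X = 23$ ($X = 20 + 3 = 23$)
$N{\left(E,H \right)} = 4 + H$ ($N{\left(E,H \right)} = H - -4 = H + 4 = 4 + H$)
$K{\left(d,L \right)} = 3 L$ ($K{\left(d,L \right)} = 3 \left(L - 0\right) = 3 \left(L + 0\right) = 3 L$)
$o{\left(y,v \right)} = -17$ ($o{\left(y,v \right)} = \left(4 + 6\right) \left(-4\right) + 23 = 10 \left(-4\right) + 23 = -40 + 23 = -17$)
$o{\left(K{\left(-4,-3 \right)},-6 + 7 \right)} \left(-17 - 72\right) = - 17 \left(-17 - 72\right) = \left(-17\right) \left(-89\right) = 1513$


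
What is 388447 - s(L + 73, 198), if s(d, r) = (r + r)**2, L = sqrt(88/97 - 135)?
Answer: 231631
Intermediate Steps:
L = I*sqrt(1261679)/97 (L = sqrt(88*(1/97) - 135) = sqrt(88/97 - 135) = sqrt(-13007/97) = I*sqrt(1261679)/97 ≈ 11.58*I)
s(d, r) = 4*r**2 (s(d, r) = (2*r)**2 = 4*r**2)
388447 - s(L + 73, 198) = 388447 - 4*198**2 = 388447 - 4*39204 = 388447 - 1*156816 = 388447 - 156816 = 231631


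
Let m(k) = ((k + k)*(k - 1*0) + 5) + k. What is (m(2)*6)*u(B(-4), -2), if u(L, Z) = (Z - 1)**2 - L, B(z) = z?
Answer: 1170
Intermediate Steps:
m(k) = 5 + k + 2*k**2 (m(k) = ((2*k)*(k + 0) + 5) + k = ((2*k)*k + 5) + k = (2*k**2 + 5) + k = (5 + 2*k**2) + k = 5 + k + 2*k**2)
u(L, Z) = (-1 + Z)**2 - L
(m(2)*6)*u(B(-4), -2) = ((5 + 2 + 2*2**2)*6)*((-1 - 2)**2 - 1*(-4)) = ((5 + 2 + 2*4)*6)*((-3)**2 + 4) = ((5 + 2 + 8)*6)*(9 + 4) = (15*6)*13 = 90*13 = 1170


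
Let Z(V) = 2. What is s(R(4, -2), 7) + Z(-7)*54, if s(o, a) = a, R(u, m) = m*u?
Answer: 115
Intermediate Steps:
s(R(4, -2), 7) + Z(-7)*54 = 7 + 2*54 = 7 + 108 = 115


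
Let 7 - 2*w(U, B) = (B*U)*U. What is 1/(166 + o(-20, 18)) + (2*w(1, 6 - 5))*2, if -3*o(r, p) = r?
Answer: 6219/518 ≈ 12.006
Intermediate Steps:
o(r, p) = -r/3
w(U, B) = 7/2 - B*U²/2 (w(U, B) = 7/2 - B*U*U/2 = 7/2 - B*U²/2)
1/(166 + o(-20, 18)) + (2*w(1, 6 - 5))*2 = 1/(166 - ⅓*(-20)) + (2*(7/2 - ½*(6 - 5)*1²))*2 = 1/(166 + 20/3) + (2*(7/2 - ½*1*1))*2 = 1/(518/3) + (2*(7/2 - ½))*2 = 3/518 + (2*3)*2 = 3/518 + 6*2 = 3/518 + 12 = 6219/518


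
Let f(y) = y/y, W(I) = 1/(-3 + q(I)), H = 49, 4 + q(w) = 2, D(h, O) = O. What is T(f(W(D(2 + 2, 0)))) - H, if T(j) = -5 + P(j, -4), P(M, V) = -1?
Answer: -55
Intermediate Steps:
q(w) = -2 (q(w) = -4 + 2 = -2)
W(I) = -⅕ (W(I) = 1/(-3 - 2) = 1/(-5) = -⅕)
f(y) = 1
T(j) = -6 (T(j) = -5 - 1 = -6)
T(f(W(D(2 + 2, 0)))) - H = -6 - 1*49 = -6 - 49 = -55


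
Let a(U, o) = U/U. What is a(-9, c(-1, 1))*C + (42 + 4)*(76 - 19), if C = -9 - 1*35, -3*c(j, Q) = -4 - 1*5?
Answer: 2578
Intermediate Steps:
c(j, Q) = 3 (c(j, Q) = -(-4 - 1*5)/3 = -(-4 - 5)/3 = -1/3*(-9) = 3)
a(U, o) = 1
C = -44 (C = -9 - 35 = -44)
a(-9, c(-1, 1))*C + (42 + 4)*(76 - 19) = 1*(-44) + (42 + 4)*(76 - 19) = -44 + 46*57 = -44 + 2622 = 2578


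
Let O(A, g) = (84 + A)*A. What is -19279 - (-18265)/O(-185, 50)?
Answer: -72041970/3737 ≈ -19278.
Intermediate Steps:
O(A, g) = A*(84 + A)
-19279 - (-18265)/O(-185, 50) = -19279 - (-18265)/((-185*(84 - 185))) = -19279 - (-18265)/((-185*(-101))) = -19279 - (-18265)/18685 = -19279 - 1*(-3653/3737) = -19279 + 3653/3737 = -72041970/3737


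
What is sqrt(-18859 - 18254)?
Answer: I*sqrt(37113) ≈ 192.65*I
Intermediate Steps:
sqrt(-18859 - 18254) = sqrt(-37113) = I*sqrt(37113)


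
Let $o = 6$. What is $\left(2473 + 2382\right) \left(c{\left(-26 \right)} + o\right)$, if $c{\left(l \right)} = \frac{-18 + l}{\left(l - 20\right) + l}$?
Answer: $\frac{577745}{18} \approx 32097.0$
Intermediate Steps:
$c{\left(l \right)} = \frac{-18 + l}{-20 + 2 l}$ ($c{\left(l \right)} = \frac{-18 + l}{\left(-20 + l\right) + l} = \frac{-18 + l}{-20 + 2 l}$)
$\left(2473 + 2382\right) \left(c{\left(-26 \right)} + o\right) = \left(2473 + 2382\right) \left(\frac{-18 - 26}{2 \left(-10 - 26\right)} + 6\right) = 4855 \left(\frac{1}{2} \frac{1}{-36} \left(-44\right) + 6\right) = 4855 \left(\frac{1}{2} \left(- \frac{1}{36}\right) \left(-44\right) + 6\right) = 4855 \left(\frac{11}{18} + 6\right) = 4855 \cdot \frac{119}{18} = \frac{577745}{18}$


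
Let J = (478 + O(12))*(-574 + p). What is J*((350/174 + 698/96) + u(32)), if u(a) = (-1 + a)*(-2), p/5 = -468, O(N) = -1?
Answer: 17000125929/232 ≈ 7.3276e+7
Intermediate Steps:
p = -2340 (p = 5*(-468) = -2340)
u(a) = 2 - 2*a
J = -1389978 (J = (478 - 1)*(-574 - 2340) = 477*(-2914) = -1389978)
J*((350/174 + 698/96) + u(32)) = -1389978*((350/174 + 698/96) + (2 - 2*32)) = -1389978*((350*(1/174) + 698*(1/96)) + (2 - 64)) = -1389978*((175/87 + 349/48) - 62) = -1389978*(4307/464 - 62) = -1389978*(-24461/464) = 17000125929/232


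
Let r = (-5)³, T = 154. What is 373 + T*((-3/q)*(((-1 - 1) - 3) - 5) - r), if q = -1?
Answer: 15003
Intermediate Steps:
r = -125
373 + T*((-3/q)*(((-1 - 1) - 3) - 5) - r) = 373 + 154*((-3/(-1))*(((-1 - 1) - 3) - 5) - 1*(-125)) = 373 + 154*((-3*(-1))*((-2 - 3) - 5) + 125) = 373 + 154*(3*(-5 - 5) + 125) = 373 + 154*(3*(-10) + 125) = 373 + 154*(-30 + 125) = 373 + 154*95 = 373 + 14630 = 15003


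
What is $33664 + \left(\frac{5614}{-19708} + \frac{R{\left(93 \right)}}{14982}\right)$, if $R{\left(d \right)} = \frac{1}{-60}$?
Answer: $\frac{149095882030613}{4428978840} \approx 33664.0$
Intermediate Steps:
$R{\left(d \right)} = - \frac{1}{60}$
$33664 + \left(\frac{5614}{-19708} + \frac{R{\left(93 \right)}}{14982}\right) = 33664 + \left(\frac{5614}{-19708} - \frac{1}{60 \cdot 14982}\right) = 33664 + \left(5614 \left(- \frac{1}{19708}\right) - \frac{1}{898920}\right) = 33664 - \frac{1261639147}{4428978840} = \frac{149095882030613}{4428978840}$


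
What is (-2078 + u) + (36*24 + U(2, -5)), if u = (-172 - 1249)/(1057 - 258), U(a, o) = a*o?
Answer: -979397/799 ≈ -1225.8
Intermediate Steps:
u = -1421/799 ≈ -1.7785
(-2078 + u) + (36*24 + U(2, -5)) = (-2078 - 1421/799) + (36*24 + 2*(-5)) = -1661743/799 + (864 - 10) = -1661743/799 + 854 = -979397/799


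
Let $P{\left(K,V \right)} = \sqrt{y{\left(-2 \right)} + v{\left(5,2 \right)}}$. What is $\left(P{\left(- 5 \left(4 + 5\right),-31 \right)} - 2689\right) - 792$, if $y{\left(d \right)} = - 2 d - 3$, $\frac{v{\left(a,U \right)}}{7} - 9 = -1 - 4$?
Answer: $-3481 + \sqrt{29} \approx -3475.6$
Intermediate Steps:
$v{\left(a,U \right)} = 28$ ($v{\left(a,U \right)} = 63 + 7 \left(-1 - 4\right) = 63 + 7 \left(-5\right) = 63 - 35 = 28$)
$y{\left(d \right)} = -3 - 2 d$
$P{\left(K,V \right)} = \sqrt{29}$ ($P{\left(K,V \right)} = \sqrt{\left(-3 - -4\right) + 28} = \sqrt{\left(-3 + 4\right) + 28} = \sqrt{1 + 28} = \sqrt{29}$)
$\left(P{\left(- 5 \left(4 + 5\right),-31 \right)} - 2689\right) - 792 = \left(\sqrt{29} - 2689\right) - 792 = \left(-2689 + \sqrt{29}\right) - 792 = -3481 + \sqrt{29}$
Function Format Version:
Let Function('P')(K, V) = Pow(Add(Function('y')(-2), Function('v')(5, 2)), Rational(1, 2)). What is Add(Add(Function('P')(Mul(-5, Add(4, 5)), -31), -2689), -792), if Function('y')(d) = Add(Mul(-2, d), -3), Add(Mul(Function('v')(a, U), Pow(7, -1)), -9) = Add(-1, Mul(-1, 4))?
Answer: Add(-3481, Pow(29, Rational(1, 2))) ≈ -3475.6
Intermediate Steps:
Function('v')(a, U) = 28 (Function('v')(a, U) = Add(63, Mul(7, Add(-1, Mul(-1, 4)))) = Add(63, Mul(7, Add(-1, -4))) = Add(63, Mul(7, -5)) = Add(63, -35) = 28)
Function('y')(d) = Add(-3, Mul(-2, d))
Function('P')(K, V) = Pow(29, Rational(1, 2)) (Function('P')(K, V) = Pow(Add(Add(-3, Mul(-2, -2)), 28), Rational(1, 2)) = Pow(Add(Add(-3, 4), 28), Rational(1, 2)) = Pow(Add(1, 28), Rational(1, 2)) = Pow(29, Rational(1, 2)))
Add(Add(Function('P')(Mul(-5, Add(4, 5)), -31), -2689), -792) = Add(Add(Pow(29, Rational(1, 2)), -2689), -792) = Add(Add(-2689, Pow(29, Rational(1, 2))), -792) = Add(-3481, Pow(29, Rational(1, 2)))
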